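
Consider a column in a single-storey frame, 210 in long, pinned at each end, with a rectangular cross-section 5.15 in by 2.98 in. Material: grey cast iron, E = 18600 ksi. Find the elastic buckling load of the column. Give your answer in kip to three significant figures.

P_cr ≈ 47.3 kip

Buckling occurs about the weak axis: I_min = h·b³/12 with b = 2.98 in (the shorter side).
I_min = 5.15×2.98³/12 = 11.36 in⁴
Effective length L_e = K·L = 1 × 210 = 210.0 in
P_cr = π²EI / L_e² = π² × 18600×10³ × 11.36 / 210.0² = 4.728×10^4 lb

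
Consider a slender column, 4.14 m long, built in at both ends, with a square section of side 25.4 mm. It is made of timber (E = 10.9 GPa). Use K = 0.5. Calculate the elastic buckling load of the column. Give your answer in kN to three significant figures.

P_cr ≈ 0.871 kN

I = a⁴/12 = 25.4⁴/12 = 3.469×10^4 mm⁴
I = 3.469×10^4 mm⁴ = 3.469×10^-8 m⁴
Effective length L_e = K·L = 0.5 × 4.14 = 2.070 m
P_cr = π²EI / L_e² = π² × 10.9×10⁹ × 3.469×10^-8 / 2.070² = 870.8 N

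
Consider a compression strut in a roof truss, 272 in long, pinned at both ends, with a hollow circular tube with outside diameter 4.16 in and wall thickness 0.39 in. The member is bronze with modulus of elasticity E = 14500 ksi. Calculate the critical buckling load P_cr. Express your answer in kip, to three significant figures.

P_cr ≈ 16.0 kip

Inner diameter d_i = 4.16 − 2×0.39 = 3.380 in
I = π(d_o⁴ − d_i⁴)/64 = π(4.16⁴ − 3.380⁴)/64 = 8.294 in⁴
Effective length L_e = K·L = 1 × 272 = 272.0 in
P_cr = π²EI / L_e² = π² × 14500×10³ × 8.294 / 272.0² = 1.604×10^4 lb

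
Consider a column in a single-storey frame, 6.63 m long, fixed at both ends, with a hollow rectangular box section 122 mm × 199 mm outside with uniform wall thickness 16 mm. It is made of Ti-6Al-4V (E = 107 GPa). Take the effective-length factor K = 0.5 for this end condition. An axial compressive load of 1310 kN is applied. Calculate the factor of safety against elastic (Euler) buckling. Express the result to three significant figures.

n ≈ 1.46

Inner dimensions: h_i = 199 − 2×16 = 167.0 mm, b_i = 122 − 2×16 = 90.00 mm
Weak-axis I_min = (h_o·b_o³ − h_i·b_i³)/12 with b_o = 122, b_i = 90.00 mm (shorter outer/inner sides).
I_min = (199×122³ − 167.0×90.00³)/12 = 1.997×10^7 mm⁴
I = 1.997×10^7 mm⁴ = 1.997×10^-5 m⁴
Effective length L_e = K·L = 0.5 × 6.63 = 3.315 m
P_cr = π²EI / L_e² = π² × 107×10⁹ × 1.997×10^-5 / 3.315² = 1.919×10^6 N
Factor of safety n = P_cr / P = 1918.9 / 1310 = 1.46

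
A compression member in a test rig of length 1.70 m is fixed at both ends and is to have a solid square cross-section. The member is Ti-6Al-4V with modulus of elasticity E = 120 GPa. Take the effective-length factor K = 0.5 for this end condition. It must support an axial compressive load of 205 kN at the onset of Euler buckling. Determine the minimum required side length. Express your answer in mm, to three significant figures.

L_e = K·L = 0.5 × 1.70 = 0.8500 m
Required I = P_cr·L_e²/(π²E) = 2.050×10^5 × 0.8500² / (π² × 1.20×10^11) = 1.251×10^-7 m⁴
I_req = 1.251×10^5 mm⁴
Solid square: I = a⁴/12  ⇒  a = (12I)^(1/4) = (12×1.251×10^5)^(1/4) = 35.0 mm

a ≈ 35.0 mm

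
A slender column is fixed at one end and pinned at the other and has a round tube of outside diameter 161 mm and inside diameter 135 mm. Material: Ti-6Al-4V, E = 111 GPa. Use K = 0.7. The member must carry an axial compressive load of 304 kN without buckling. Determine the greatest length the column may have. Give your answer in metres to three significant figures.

d_o = 161 mm, d_i = 135 mm
I = π(d_o⁴ − d_i⁴)/64 = π(161⁴ − 135.0⁴)/64 = 1.668×10^7 mm⁴
I = 1.668×10^-5 m⁴
At the buckling limit P_cr = P = 3.040×10^5 N
From P_cr = π²EI/(K·L)²:  L = (1/K)·√(π²EI/P_cr) = (1/0.7)·√(π²×1.11×10^11×1.668×10^-5/3.040×10^5)
L = 11.1 m

L_max ≈ 11.1 m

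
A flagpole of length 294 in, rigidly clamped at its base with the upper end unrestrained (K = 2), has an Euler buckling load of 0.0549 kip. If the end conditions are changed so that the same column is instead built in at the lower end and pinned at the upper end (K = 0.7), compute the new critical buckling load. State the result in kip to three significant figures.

P_cr ≈ 0.448 kip

P_cr ∝ 1/K², so P_cr,new = P_cr,old × (K_old/K_new)² = 0.0549 × (2/0.7)²
= 0.0549 × 8.163 = 0.448 kip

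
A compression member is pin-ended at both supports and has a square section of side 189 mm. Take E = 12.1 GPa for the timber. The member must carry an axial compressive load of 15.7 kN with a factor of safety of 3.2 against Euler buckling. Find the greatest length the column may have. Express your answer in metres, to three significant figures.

L_max ≈ 15.9 m

I = a⁴/12 = 189⁴/12 = 1.063×10^8 mm⁴
I = 1.063×10^-4 m⁴
Required critical load P_cr = n·P = 3.2 × 15.7 = 50.24 kN = 5.024×10^4 N
From P_cr = π²EI/(K·L)²:  L = (1/K)·√(π²EI/P_cr) = (1/1)·√(π²×1.21×10^10×1.063×10^-4/5.024×10^4)
L = 15.9 m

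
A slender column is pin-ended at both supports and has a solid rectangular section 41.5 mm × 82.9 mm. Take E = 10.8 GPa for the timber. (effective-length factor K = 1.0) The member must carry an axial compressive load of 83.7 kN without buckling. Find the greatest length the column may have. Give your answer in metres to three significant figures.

L_max ≈ 0.793 m

Buckling occurs about the weak axis: I_min = h·b³/12 with b = 41.5 mm (the shorter side).
I_min = 82.9×41.5³/12 = 4.938×10^5 mm⁴
I = 4.938×10^-7 m⁴
At the buckling limit P_cr = P = 8.370×10^4 N
From P_cr = π²EI/(K·L)²:  L = (1/K)·√(π²EI/P_cr) = (1/1)·√(π²×1.08×10^10×4.938×10^-7/8.370×10^4)
L = 0.793 m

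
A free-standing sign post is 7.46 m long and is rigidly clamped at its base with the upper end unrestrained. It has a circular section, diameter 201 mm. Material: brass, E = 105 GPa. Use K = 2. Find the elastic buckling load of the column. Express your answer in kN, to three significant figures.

I = πd⁴/64 = π×201⁴/64 = 8.012×10^7 mm⁴
I = 8.012×10^7 mm⁴ = 8.012×10^-5 m⁴
Effective length L_e = K·L = 2 × 7.46 = 14.92 m
P_cr = π²EI / L_e² = π² × 105×10⁹ × 8.012×10^-5 / 14.92² = 3.730×10^5 N

P_cr ≈ 373 kN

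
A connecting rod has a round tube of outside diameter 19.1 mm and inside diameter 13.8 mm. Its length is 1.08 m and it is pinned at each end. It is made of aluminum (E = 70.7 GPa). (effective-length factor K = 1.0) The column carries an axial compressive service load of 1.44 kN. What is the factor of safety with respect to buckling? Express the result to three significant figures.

d_o = 19.1 mm, d_i = 13.8 mm
I = π(d_o⁴ − d_i⁴)/64 = π(19.1⁴ − 13.80⁴)/64 = 4.753×10^3 mm⁴
I = 4.753×10^3 mm⁴ = 4.753×10^-9 m⁴
Effective length L_e = K·L = 1 × 1.08 = 1.080 m
P_cr = π²EI / L_e² = π² × 70.7×10⁹ × 4.753×10^-9 / 1.080² = 2.843×10^3 N
Factor of safety n = P_cr / P = 2.8432 / 1.44 = 1.97

n ≈ 1.97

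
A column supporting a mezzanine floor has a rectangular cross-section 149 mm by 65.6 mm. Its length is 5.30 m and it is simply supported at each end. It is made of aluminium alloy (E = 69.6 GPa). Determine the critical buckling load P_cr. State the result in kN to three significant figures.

Buckling occurs about the weak axis: I_min = h·b³/12 with b = 65.6 mm (the shorter side).
I_min = 149×65.6³/12 = 3.505×10^6 mm⁴
I = 3.505×10^6 mm⁴ = 3.505×10^-6 m⁴
Effective length L_e = K·L = 1 × 5.30 = 5.300 m
P_cr = π²EI / L_e² = π² × 69.6×10⁹ × 3.505×10^-6 / 5.300² = 8.572×10^4 N

P_cr ≈ 85.7 kN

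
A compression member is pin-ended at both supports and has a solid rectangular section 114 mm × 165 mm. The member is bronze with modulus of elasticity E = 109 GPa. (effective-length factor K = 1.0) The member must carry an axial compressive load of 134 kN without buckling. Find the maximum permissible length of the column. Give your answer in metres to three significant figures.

Buckling occurs about the weak axis: I_min = h·b³/12 with b = 114 mm (the shorter side).
I_min = 165×114³/12 = 2.037×10^7 mm⁴
I = 2.037×10^-5 m⁴
At the buckling limit P_cr = P = 1.340×10^5 N
From P_cr = π²EI/(K·L)²:  L = (1/K)·√(π²EI/P_cr) = (1/1)·√(π²×1.09×10^11×2.037×10^-5/1.340×10^5)
L = 12.8 m

L_max ≈ 12.8 m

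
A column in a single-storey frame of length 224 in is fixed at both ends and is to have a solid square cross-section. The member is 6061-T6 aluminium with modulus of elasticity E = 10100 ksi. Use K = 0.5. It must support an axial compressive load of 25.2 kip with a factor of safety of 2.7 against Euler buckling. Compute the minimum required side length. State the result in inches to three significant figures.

Required P_cr = n·P = 2.7 × 25.2 = 68.04 kip
L_e = K·L = 0.5 × 224 = 112.0 in
Required I = P_cr·L_e²/(π²E) = 6.804×10^4 × 112.0² / (π² × 1.01×10^7) = 8.562 in⁴
Solid square: I = a⁴/12  ⇒  a = (12I)^(1/4) = (12×8.562)^(1/4) = 3.18 in

a ≈ 3.18 in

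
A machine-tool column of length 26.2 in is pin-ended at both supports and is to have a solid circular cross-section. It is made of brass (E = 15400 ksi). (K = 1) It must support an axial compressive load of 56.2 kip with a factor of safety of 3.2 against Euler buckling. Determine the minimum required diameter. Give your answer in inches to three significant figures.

Required P_cr = n·P = 3.2 × 56.2 = 179.8 kip
L_e = K·L = 1 × 26.2 = 26.20 in
Required I = P_cr·L_e²/(π²E) = 1.798×10^5 × 26.20² / (π² × 1.54×10^7) = 0.8122 in⁴
Solid circle: I = πd⁴/64  ⇒  d = (64I/π)^(1/4) = (64×0.8122/π)^(1/4) = 2.02 in

d ≈ 2.02 in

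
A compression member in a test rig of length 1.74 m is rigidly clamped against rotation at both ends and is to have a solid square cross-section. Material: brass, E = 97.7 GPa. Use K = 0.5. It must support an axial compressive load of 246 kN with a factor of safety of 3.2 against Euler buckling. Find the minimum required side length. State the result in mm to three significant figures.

a ≈ 52.2 mm

Required P_cr = n·P = 3.2 × 246 = 787.2 kN
L_e = K·L = 0.5 × 1.74 = 0.8700 m
Required I = P_cr·L_e²/(π²E) = 7.872×10^5 × 0.8700² / (π² × 9.77×10^10) = 6.179×10^-7 m⁴
I_req = 6.179×10^5 mm⁴
Solid square: I = a⁴/12  ⇒  a = (12I)^(1/4) = (12×6.179×10^5)^(1/4) = 52.2 mm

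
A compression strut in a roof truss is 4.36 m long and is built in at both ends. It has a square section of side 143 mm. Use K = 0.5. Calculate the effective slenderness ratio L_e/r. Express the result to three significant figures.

λ ≈ 52.8

I = a⁴/12 = 143⁴/12 = 3.485×10^7 mm⁴
A = 2.045×10^4 mm²;  r_min = √(I/A) = √(3.485×10^7/2.045×10^4) = 41.28 mm
L_e = K·L = 0.5 × 4.36 m = 2.180 m = 2180.0 mm
λ = L_e / r_min = 2180.0 / 41.28 = 52.8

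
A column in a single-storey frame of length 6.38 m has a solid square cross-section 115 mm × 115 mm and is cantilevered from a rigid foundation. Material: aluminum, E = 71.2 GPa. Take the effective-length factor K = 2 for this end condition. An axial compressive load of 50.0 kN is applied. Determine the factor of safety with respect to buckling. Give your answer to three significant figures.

I = a⁴/12 = 115⁴/12 = 1.458×10^7 mm⁴
I = 1.458×10^7 mm⁴ = 1.458×10^-5 m⁴
Effective length L_e = K·L = 2 × 6.38 = 12.76 m
P_cr = π²EI / L_e² = π² × 71.2×10⁹ × 1.458×10^-5 / 12.76² = 6.291×10^4 N
Factor of safety n = P_cr / P = 62.905 / 50.0 = 1.26

n ≈ 1.26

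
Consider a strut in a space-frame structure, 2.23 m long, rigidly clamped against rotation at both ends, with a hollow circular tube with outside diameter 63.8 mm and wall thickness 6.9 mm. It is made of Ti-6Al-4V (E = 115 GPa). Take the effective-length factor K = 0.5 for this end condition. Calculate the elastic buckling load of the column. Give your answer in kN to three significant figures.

Inner diameter d_i = 63.8 − 2×6.9 = 50.00 mm
I = π(d_o⁴ − d_i⁴)/64 = π(63.8⁴ − 50.00⁴)/64 = 5.065×10^5 mm⁴
I = 5.065×10^5 mm⁴ = 5.065×10^-7 m⁴
Effective length L_e = K·L = 0.5 × 2.23 = 1.115 m
P_cr = π²EI / L_e² = π² × 115×10⁹ × 5.065×10^-7 / 1.115² = 4.624×10^5 N

P_cr ≈ 462 kN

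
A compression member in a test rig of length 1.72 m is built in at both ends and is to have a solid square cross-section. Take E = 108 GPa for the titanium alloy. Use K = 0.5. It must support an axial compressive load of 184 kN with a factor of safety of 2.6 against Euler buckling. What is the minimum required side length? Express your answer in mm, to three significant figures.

a ≈ 44.7 mm

Required P_cr = n·P = 2.6 × 184 = 478.4 kN
L_e = K·L = 0.5 × 1.72 = 0.8600 m
Required I = P_cr·L_e²/(π²E) = 4.784×10^5 × 0.8600² / (π² × 1.08×10^11) = 3.319×10^-7 m⁴
I_req = 3.319×10^5 mm⁴
Solid square: I = a⁴/12  ⇒  a = (12I)^(1/4) = (12×3.319×10^5)^(1/4) = 44.7 mm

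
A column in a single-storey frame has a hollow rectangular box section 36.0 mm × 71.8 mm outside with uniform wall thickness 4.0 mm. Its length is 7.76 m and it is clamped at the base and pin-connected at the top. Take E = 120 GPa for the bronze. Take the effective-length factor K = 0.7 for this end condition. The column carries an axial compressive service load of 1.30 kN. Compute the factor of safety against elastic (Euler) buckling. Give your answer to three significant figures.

Inner dimensions: h_i = 71.8 − 2×4.0 = 63.80 mm, b_i = 36.0 − 2×4.0 = 28.00 mm
Weak-axis I_min = (h_o·b_o³ − h_i·b_i³)/12 with b_o = 36.0, b_i = 28.00 mm (shorter outer/inner sides).
I_min = (71.8×36.0³ − 63.80×28.00³)/12 = 1.624×10^5 mm⁴
I = 1.624×10^5 mm⁴ = 1.624×10^-7 m⁴
Effective length L_e = K·L = 0.7 × 7.76 = 5.432 m
P_cr = π²EI / L_e² = π² × 120×10⁹ × 1.624×10^-7 / 5.432² = 6.520×10^3 N
Factor of safety n = P_cr / P = 6.5204 / 1.30 = 5.02

n ≈ 5.02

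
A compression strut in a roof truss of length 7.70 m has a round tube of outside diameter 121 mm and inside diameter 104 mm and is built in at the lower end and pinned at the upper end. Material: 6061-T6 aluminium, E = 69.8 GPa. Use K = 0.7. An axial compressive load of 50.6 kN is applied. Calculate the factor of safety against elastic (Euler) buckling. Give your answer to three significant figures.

d_o = 121 mm, d_i = 104 mm
I = π(d_o⁴ − d_i⁴)/64 = π(121⁴ − 104.0⁴)/64 = 4.780×10^6 mm⁴
I = 4.780×10^6 mm⁴ = 4.780×10^-6 m⁴
Effective length L_e = K·L = 0.7 × 7.70 = 5.390 m
P_cr = π²EI / L_e² = π² × 69.8×10⁹ × 4.780×10^-6 / 5.390² = 1.133×10^5 N
Factor of safety n = P_cr / P = 113.34 / 50.6 = 2.24

n ≈ 2.24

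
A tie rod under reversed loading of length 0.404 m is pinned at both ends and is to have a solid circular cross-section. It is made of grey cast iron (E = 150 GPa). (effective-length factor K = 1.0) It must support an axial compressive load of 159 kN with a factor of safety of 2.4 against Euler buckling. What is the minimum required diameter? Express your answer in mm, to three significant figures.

Required P_cr = n·P = 2.4 × 159 = 381.6 kN
L_e = K·L = 1 × 0.404 = 0.4040 m
Required I = P_cr·L_e²/(π²E) = 3.816×10^5 × 0.4040² / (π² × 1.50×10^11) = 4.207×10^-8 m⁴
I_req = 4.207×10^4 mm⁴
Solid circle: I = πd⁴/64  ⇒  d = (64I/π)^(1/4) = (64×4.207×10^4/π)^(1/4) = 30.4 mm

d ≈ 30.4 mm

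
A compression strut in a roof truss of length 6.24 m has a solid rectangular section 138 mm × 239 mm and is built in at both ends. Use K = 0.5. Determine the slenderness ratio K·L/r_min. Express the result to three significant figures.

For a rectangle r_min = b/√12 = 138/√12 = 39.84 mm
L_e = K·L = 0.5 × 6.24 m = 3.120 m = 3120.0 mm
λ = L_e / r_min = 3120.0 / 39.84 = 78.3

λ ≈ 78.3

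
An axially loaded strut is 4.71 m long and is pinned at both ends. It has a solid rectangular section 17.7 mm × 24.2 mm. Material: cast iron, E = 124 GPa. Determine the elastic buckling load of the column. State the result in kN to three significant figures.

Buckling occurs about the weak axis: I_min = h·b³/12 with b = 17.7 mm (the shorter side).
I_min = 24.2×17.7³/12 = 1.118×10^4 mm⁴
I = 1.118×10^4 mm⁴ = 1.118×10^-8 m⁴
Effective length L_e = K·L = 1 × 4.71 = 4.710 m
P_cr = π²EI / L_e² = π² × 124×10⁹ × 1.118×10^-8 / 4.710² = 616.9 N

P_cr ≈ 0.617 kN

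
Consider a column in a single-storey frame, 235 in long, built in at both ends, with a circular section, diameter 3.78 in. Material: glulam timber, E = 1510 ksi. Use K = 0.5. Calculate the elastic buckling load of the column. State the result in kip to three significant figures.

P_cr ≈ 10.8 kip

I = πd⁴/64 = π×3.78⁴/64 = 10.02 in⁴
Effective length L_e = K·L = 0.5 × 235 = 117.5 in
P_cr = π²EI / L_e² = π² × 1510×10³ × 10.02 / 117.5² = 1.082×10^4 lb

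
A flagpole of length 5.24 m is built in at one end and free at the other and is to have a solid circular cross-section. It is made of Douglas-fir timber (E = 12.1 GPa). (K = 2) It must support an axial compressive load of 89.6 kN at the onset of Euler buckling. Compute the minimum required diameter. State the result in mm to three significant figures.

d ≈ 202 mm

L_e = K·L = 2 × 5.24 = 10.48 m
Required I = P_cr·L_e²/(π²E) = 8.960×10^4 × 10.48² / (π² × 1.21×10^10) = 8.240×10^-5 m⁴
I_req = 8.240×10^7 mm⁴
Solid circle: I = πd⁴/64  ⇒  d = (64I/π)^(1/4) = (64×8.240×10^7/π)^(1/4) = 202 mm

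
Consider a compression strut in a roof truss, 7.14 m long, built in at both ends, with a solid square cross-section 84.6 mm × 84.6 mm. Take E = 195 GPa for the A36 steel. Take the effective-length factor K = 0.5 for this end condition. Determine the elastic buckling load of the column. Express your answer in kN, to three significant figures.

I = a⁴/12 = 84.6⁴/12 = 4.269×10^6 mm⁴
I = 4.269×10^6 mm⁴ = 4.269×10^-6 m⁴
Effective length L_e = K·L = 0.5 × 7.14 = 3.570 m
P_cr = π²EI / L_e² = π² × 195×10⁹ × 4.269×10^-6 / 3.570² = 6.446×10^5 N

P_cr ≈ 645 kN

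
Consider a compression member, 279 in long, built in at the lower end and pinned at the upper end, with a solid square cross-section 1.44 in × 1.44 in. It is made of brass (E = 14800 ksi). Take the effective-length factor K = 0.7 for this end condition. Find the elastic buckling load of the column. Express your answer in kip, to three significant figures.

I = a⁴/12 = 1.44⁴/12 = 0.3583 in⁴
Effective length L_e = K·L = 0.7 × 279 = 195.3 in
P_cr = π²EI / L_e² = π² × 14800×10³ × 0.3583 / 195.3² = 1.372×10^3 lb

P_cr ≈ 1.37 kip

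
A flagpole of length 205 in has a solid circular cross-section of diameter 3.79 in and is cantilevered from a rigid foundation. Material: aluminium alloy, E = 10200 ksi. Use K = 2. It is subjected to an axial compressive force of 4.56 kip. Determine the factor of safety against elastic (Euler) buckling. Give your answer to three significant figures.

I = πd⁴/64 = π×3.79⁴/64 = 10.13 in⁴
Effective length L_e = K·L = 2 × 205 = 410.0 in
P_cr = π²EI / L_e² = π² × 10200×10³ × 10.13 / 410.0² = 6.065×10^3 lb
Factor of safety n = P_cr / P = 6.0654 / 4.56 = 1.33

n ≈ 1.33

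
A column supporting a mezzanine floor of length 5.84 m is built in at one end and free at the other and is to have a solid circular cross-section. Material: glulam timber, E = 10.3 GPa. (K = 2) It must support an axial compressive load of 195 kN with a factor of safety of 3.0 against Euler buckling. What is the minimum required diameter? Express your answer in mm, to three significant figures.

Required P_cr = n·P = 3.0 × 195 = 585.0 kN
L_e = K·L = 2 × 5.84 = 11.68 m
Required I = P_cr·L_e²/(π²E) = 5.850×10^5 × 11.68² / (π² × 1.03×10^10) = 7.851×10^-4 m⁴
I_req = 7.851×10^8 mm⁴
Solid circle: I = πd⁴/64  ⇒  d = (64I/π)^(1/4) = (64×7.851×10^8/π)^(1/4) = 356 mm

d ≈ 356 mm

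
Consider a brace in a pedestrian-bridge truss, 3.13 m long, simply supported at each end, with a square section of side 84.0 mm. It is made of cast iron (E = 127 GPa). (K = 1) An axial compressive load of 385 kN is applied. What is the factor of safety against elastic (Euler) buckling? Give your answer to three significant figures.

n ≈ 1.38

I = a⁴/12 = 84.0⁴/12 = 4.149×10^6 mm⁴
I = 4.149×10^6 mm⁴ = 4.149×10^-6 m⁴
Effective length L_e = K·L = 1 × 3.13 = 3.130 m
P_cr = π²EI / L_e² = π² × 127×10⁹ × 4.149×10^-6 / 3.130² = 5.308×10^5 N
Factor of safety n = P_cr / P = 530.82 / 385 = 1.38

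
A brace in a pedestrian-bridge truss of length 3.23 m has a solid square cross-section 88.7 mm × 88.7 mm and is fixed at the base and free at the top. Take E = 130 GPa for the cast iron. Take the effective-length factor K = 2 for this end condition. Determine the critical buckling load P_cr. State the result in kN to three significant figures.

P_cr ≈ 159 kN

I = a⁴/12 = 88.7⁴/12 = 5.158×10^6 mm⁴
I = 5.158×10^6 mm⁴ = 5.158×10^-6 m⁴
Effective length L_e = K·L = 2 × 3.23 = 6.460 m
P_cr = π²EI / L_e² = π² × 130×10⁹ × 5.158×10^-6 / 6.460² = 1.586×10^5 N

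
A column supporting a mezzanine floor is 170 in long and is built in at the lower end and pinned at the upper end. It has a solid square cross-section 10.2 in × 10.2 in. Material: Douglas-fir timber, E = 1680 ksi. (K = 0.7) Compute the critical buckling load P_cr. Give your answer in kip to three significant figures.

I = a⁴/12 = 10.2⁴/12 = 902.0 in⁴
Effective length L_e = K·L = 0.7 × 170 = 119.0 in
P_cr = π²EI / L_e² = π² × 1680×10³ × 902.0 / 119.0² = 1.056×10^6 lb

P_cr ≈ 1060 kip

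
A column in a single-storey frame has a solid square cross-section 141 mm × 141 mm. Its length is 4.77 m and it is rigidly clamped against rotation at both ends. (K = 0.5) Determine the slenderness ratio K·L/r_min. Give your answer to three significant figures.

I = a⁴/12 = 141⁴/12 = 3.294×10^7 mm⁴
A = 1.988×10^4 mm²;  r_min = √(I/A) = √(3.294×10^7/1.988×10^4) = 40.70 mm
L_e = K·L = 0.5 × 4.77 m = 2.385 m = 2385.0 mm
λ = L_e / r_min = 2385.0 / 40.70 = 58.6

λ ≈ 58.6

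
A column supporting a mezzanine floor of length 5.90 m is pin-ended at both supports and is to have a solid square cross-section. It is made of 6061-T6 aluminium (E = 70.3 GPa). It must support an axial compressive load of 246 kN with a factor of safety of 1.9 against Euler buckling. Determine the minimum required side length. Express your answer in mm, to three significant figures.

Required P_cr = n·P = 1.9 × 246 = 467.4 kN
L_e = K·L = 1 × 5.90 = 5.900 m
Required I = P_cr·L_e²/(π²E) = 4.674×10^5 × 5.900² / (π² × 7.03×10^10) = 2.345×10^-5 m⁴
I_req = 2.345×10^7 mm⁴
Solid square: I = a⁴/12  ⇒  a = (12I)^(1/4) = (12×2.345×10^7)^(1/4) = 130 mm

a ≈ 130 mm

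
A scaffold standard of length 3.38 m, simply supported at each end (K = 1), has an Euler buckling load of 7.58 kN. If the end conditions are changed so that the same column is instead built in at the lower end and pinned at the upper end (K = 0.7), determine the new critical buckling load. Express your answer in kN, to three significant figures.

P_cr ∝ 1/K², so P_cr,new = P_cr,old × (K_old/K_new)² = 7.58 × (1/0.7)²
= 7.58 × 2.041 = 15.5 kN

P_cr ≈ 15.5 kN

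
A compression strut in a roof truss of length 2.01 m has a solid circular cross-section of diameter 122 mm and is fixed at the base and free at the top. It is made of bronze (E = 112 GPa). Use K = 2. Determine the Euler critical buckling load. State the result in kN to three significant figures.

I = πd⁴/64 = π×122⁴/64 = 1.087×10^7 mm⁴
I = 1.087×10^7 mm⁴ = 1.087×10^-5 m⁴
Effective length L_e = K·L = 2 × 2.01 = 4.020 m
P_cr = π²EI / L_e² = π² × 112×10⁹ × 1.087×10^-5 / 4.020² = 7.438×10^5 N

P_cr ≈ 744 kN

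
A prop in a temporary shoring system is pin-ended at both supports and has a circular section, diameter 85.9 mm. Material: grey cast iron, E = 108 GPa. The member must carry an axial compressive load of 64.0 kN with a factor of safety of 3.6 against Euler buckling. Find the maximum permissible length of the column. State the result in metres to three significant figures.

I = πd⁴/64 = π×85.9⁴/64 = 2.673×10^6 mm⁴
I = 2.673×10^-6 m⁴
Required critical load P_cr = n·P = 3.6 × 64.0 = 230.4 kN = 2.304×10^5 N
From P_cr = π²EI/(K·L)²:  L = (1/K)·√(π²EI/P_cr) = (1/1)·√(π²×1.08×10^11×2.673×10^-6/2.304×10^5)
L = 3.52 m

L_max ≈ 3.52 m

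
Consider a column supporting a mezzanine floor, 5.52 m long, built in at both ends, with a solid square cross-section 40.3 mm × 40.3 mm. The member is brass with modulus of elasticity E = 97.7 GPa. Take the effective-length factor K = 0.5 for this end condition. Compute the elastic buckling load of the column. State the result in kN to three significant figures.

P_cr ≈ 27.8 kN

I = a⁴/12 = 40.3⁴/12 = 2.198×10^5 mm⁴
I = 2.198×10^5 mm⁴ = 2.198×10^-7 m⁴
Effective length L_e = K·L = 0.5 × 5.52 = 2.760 m
P_cr = π²EI / L_e² = π² × 97.7×10⁹ × 2.198×10^-7 / 2.760² = 2.782×10^4 N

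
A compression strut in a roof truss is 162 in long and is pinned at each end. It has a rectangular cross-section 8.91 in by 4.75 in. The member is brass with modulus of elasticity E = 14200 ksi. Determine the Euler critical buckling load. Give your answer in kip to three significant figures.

P_cr ≈ 425 kip

Buckling occurs about the weak axis: I_min = h·b³/12 with b = 4.75 in (the shorter side).
I_min = 8.91×4.75³/12 = 79.58 in⁴
Effective length L_e = K·L = 1 × 162 = 162.0 in
P_cr = π²EI / L_e² = π² × 14200×10³ × 79.58 / 162.0² = 4.249×10^5 lb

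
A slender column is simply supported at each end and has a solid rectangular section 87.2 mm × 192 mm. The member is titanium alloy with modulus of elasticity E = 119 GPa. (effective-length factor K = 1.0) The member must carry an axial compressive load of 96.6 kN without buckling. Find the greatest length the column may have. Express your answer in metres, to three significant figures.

L_max ≈ 11.4 m

Buckling occurs about the weak axis: I_min = h·b³/12 with b = 87.2 mm (the shorter side).
I_min = 192×87.2³/12 = 1.061×10^7 mm⁴
I = 1.061×10^-5 m⁴
At the buckling limit P_cr = P = 9.660×10^4 N
From P_cr = π²EI/(K·L)²:  L = (1/K)·√(π²EI/P_cr) = (1/1)·√(π²×1.19×10^11×1.061×10^-5/9.660×10^4)
L = 11.4 m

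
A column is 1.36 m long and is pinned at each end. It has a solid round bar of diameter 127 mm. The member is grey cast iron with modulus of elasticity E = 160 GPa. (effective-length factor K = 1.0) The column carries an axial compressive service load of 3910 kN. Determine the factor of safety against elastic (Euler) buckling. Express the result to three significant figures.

I = πd⁴/64 = π×127⁴/64 = 1.277×10^7 mm⁴
I = 1.277×10^7 mm⁴ = 1.277×10^-5 m⁴
Effective length L_e = K·L = 1 × 1.36 = 1.360 m
P_cr = π²EI / L_e² = π² × 160×10⁹ × 1.277×10^-5 / 1.360² = 1.090×10^7 N
Factor of safety n = P_cr / P = 10903 / 3910 = 2.79

n ≈ 2.79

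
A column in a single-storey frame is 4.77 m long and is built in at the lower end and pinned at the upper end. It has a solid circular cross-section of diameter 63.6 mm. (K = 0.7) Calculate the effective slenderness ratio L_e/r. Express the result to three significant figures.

λ ≈ 210

I = πd⁴/64 = π×63.6⁴/64 = 8.032×10^5 mm⁴
A = 3.177×10^3 mm²;  r_min = √(I/A) = √(8.032×10^5/3.177×10^3) = 15.90 mm
L_e = K·L = 0.7 × 4.77 m = 3.339 m = 3339.0 mm
λ = L_e / r_min = 3339.0 / 15.90 = 210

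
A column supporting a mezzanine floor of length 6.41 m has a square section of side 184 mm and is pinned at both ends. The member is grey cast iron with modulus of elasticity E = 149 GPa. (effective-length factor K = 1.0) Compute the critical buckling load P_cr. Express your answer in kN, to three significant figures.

P_cr ≈ 3420 kN

I = a⁴/12 = 184⁴/12 = 9.552×10^7 mm⁴
I = 9.552×10^7 mm⁴ = 9.552×10^-5 m⁴
Effective length L_e = K·L = 1 × 6.41 = 6.410 m
P_cr = π²EI / L_e² = π² × 149×10⁹ × 9.552×10^-5 / 6.410² = 3.419×10^6 N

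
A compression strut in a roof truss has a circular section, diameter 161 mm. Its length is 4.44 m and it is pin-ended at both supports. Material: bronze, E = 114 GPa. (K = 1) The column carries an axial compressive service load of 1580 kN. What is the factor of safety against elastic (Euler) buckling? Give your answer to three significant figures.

I = πd⁴/64 = π×161⁴/64 = 3.298×10^7 mm⁴
I = 3.298×10^7 mm⁴ = 3.298×10^-5 m⁴
Effective length L_e = K·L = 1 × 4.44 = 4.440 m
P_cr = π²EI / L_e² = π² × 114×10⁹ × 3.298×10^-5 / 4.440² = 1.882×10^6 N
Factor of safety n = P_cr / P = 1882.4 / 1580 = 1.19

n ≈ 1.19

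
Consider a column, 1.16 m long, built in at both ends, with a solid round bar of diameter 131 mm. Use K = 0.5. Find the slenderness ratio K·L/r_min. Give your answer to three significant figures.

I = πd⁴/64 = π×131⁴/64 = 1.446×10^7 mm⁴
A = 1.348×10^4 mm²;  r_min = √(I/A) = √(1.446×10^7/1.348×10^4) = 32.75 mm
L_e = K·L = 0.5 × 1.16 m = 0.5800 m = 580.00 mm
λ = L_e / r_min = 580.00 / 32.75 = 17.7

λ ≈ 17.7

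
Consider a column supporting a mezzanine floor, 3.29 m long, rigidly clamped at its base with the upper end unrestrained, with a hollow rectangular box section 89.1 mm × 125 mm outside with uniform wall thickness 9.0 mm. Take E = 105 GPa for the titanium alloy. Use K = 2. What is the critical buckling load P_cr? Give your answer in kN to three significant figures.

P_cr ≈ 99.7 kN

Inner dimensions: h_i = 125 − 2×9.0 = 107.0 mm, b_i = 89.1 − 2×9.0 = 71.10 mm
Weak-axis I_min = (h_o·b_o³ − h_i·b_i³)/12 with b_o = 89.1, b_i = 71.10 mm (shorter outer/inner sides).
I_min = (125×89.1³ − 107.0×71.10³)/12 = 4.163×10^6 mm⁴
I = 4.163×10^6 mm⁴ = 4.163×10^-6 m⁴
Effective length L_e = K·L = 2 × 3.29 = 6.580 m
P_cr = π²EI / L_e² = π² × 105×10⁹ × 4.163×10^-6 / 6.580² = 9.965×10^4 N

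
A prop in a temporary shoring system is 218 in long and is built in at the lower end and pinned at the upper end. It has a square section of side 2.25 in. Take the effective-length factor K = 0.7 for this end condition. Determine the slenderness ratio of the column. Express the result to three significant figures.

λ ≈ 235

For a square r = a/√12 = 2.25/√12 = 0.6495 in
L_e = K·L = 0.7 × 218 = 152.6 in
λ = L_e / r_min = 152.60 / 0.6495 = 235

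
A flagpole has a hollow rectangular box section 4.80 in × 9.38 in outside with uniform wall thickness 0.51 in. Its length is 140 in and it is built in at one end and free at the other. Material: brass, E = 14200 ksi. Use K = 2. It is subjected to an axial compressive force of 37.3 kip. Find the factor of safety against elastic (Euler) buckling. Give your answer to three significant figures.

Inner dimensions: h_i = 9.38 − 2×0.51 = 8.360 in, b_i = 4.80 − 2×0.51 = 3.780 in
Weak-axis I_min = (h_o·b_o³ − h_i·b_i³)/12 with b_o = 4.80, b_i = 3.780 in (shorter outer/inner sides).
I_min = (9.38×4.80³ − 8.360×3.780³)/12 = 48.82 in⁴
Effective length L_e = K·L = 2 × 140 = 280.0 in
P_cr = π²EI / L_e² = π² × 14200×10³ × 48.82 / 280.0² = 8.727×10^4 lb
Factor of safety n = P_cr / P = 87.269 / 37.3 = 2.34

n ≈ 2.34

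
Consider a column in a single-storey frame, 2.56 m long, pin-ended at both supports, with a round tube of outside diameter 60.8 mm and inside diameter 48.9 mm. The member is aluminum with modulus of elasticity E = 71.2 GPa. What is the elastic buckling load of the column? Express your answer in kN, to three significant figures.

d_o = 60.8 mm, d_i = 48.9 mm
I = π(d_o⁴ − d_i⁴)/64 = π(60.8⁴ − 48.90⁴)/64 = 3.901×10^5 mm⁴
I = 3.901×10^5 mm⁴ = 3.901×10^-7 m⁴
Effective length L_e = K·L = 1 × 2.56 = 2.560 m
P_cr = π²EI / L_e² = π² × 71.2×10⁹ × 3.901×10^-7 / 2.560² = 4.183×10^4 N

P_cr ≈ 41.8 kN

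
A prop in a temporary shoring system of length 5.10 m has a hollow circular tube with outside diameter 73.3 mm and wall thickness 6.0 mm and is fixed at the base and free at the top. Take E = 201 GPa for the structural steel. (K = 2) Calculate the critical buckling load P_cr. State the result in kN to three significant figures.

Inner diameter d_i = 73.3 − 2×6.0 = 61.30 mm
I = π(d_o⁴ − d_i⁴)/64 = π(73.3⁴ − 61.30⁴)/64 = 7.239×10^5 mm⁴
I = 7.239×10^5 mm⁴ = 7.239×10^-7 m⁴
Effective length L_e = K·L = 2 × 5.10 = 10.20 m
P_cr = π²EI / L_e² = π² × 201×10⁹ × 7.239×10^-7 / 10.20² = 1.380×10^4 N

P_cr ≈ 13.8 kN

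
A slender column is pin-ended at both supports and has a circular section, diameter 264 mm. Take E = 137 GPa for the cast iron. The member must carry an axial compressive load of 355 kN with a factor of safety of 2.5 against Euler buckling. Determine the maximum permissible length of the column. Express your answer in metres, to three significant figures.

L_max ≈ 19.1 m

I = πd⁴/64 = π×264⁴/64 = 2.384×10^8 mm⁴
I = 2.384×10^-4 m⁴
Required critical load P_cr = n·P = 2.5 × 355 = 887.5 kN = 8.875×10^5 N
From P_cr = π²EI/(K·L)²:  L = (1/K)·√(π²EI/P_cr) = (1/1)·√(π²×1.37×10^11×2.384×10^-4/8.875×10^5)
L = 19.1 m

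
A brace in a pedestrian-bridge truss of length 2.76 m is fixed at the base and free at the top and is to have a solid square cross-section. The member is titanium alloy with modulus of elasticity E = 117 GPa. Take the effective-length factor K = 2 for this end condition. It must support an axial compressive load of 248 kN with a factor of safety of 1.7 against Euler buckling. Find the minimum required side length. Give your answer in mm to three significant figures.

a ≈ 107 mm

Required P_cr = n·P = 1.7 × 248 = 421.6 kN
L_e = K·L = 2 × 2.76 = 5.520 m
Required I = P_cr·L_e²/(π²E) = 4.216×10^5 × 5.520² / (π² × 1.17×10^11) = 1.112×10^-5 m⁴
I_req = 1.112×10^7 mm⁴
Solid square: I = a⁴/12  ⇒  a = (12I)^(1/4) = (12×1.112×10^7)^(1/4) = 107 mm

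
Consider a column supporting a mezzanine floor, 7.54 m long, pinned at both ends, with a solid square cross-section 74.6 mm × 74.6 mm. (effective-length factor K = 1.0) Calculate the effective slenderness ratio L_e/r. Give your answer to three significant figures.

For a square r = a/√12 = 74.6/√12 = 21.54 mm
L_e = K·L = 1 × 7.54 m = 7.540 m = 7540.0 mm
λ = L_e / r_min = 7540.0 / 21.54 = 350

λ ≈ 350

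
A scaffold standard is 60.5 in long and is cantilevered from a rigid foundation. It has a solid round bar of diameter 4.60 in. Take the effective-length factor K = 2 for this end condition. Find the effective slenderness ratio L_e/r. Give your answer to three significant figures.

I = πd⁴/64 = π×4.60⁴/64 = 21.98 in⁴
A = 16.62 in²;  r_min = √(I/A) = √(21.98/16.62) = 1.150 in
L_e = K·L = 2 × 60.5 = 121.0 in
λ = L_e / r_min = 121.00 / 1.150 = 105

λ ≈ 105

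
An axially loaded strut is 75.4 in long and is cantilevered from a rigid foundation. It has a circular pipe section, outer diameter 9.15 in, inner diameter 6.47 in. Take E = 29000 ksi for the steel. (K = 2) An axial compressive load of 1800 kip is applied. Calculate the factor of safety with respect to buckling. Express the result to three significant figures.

d_o = 9.15 in, d_i = 6.47 in
I = π(d_o⁴ − d_i⁴)/64 = π(9.15⁴ − 6.470⁴)/64 = 258.1 in⁴
Effective length L_e = K·L = 2 × 75.4 = 150.8 in
P_cr = π²EI / L_e² = π² × 29000×10³ × 258.1 / 150.8² = 3.248×10^6 lb
Factor of safety n = P_cr / P = 3248.0 / 1800 = 1.80

n ≈ 1.80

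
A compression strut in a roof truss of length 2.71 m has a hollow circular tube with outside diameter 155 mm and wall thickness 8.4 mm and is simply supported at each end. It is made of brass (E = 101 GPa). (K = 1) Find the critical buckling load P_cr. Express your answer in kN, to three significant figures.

Inner diameter d_i = 155 − 2×8.4 = 138.2 mm
I = π(d_o⁴ − d_i⁴)/64 = π(155⁴ − 138.2⁴)/64 = 1.043×10^7 mm⁴
I = 1.043×10^7 mm⁴ = 1.043×10^-5 m⁴
Effective length L_e = K·L = 1 × 2.71 = 2.710 m
P_cr = π²EI / L_e² = π² × 101×10⁹ × 1.043×10^-5 / 2.710² = 1.415×10^6 N

P_cr ≈ 1420 kN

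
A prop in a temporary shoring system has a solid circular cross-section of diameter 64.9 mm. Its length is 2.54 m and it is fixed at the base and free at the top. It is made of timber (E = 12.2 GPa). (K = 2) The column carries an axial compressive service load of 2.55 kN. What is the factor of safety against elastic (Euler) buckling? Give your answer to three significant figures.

n ≈ 1.59

I = πd⁴/64 = π×64.9⁴/64 = 8.709×10^5 mm⁴
I = 8.709×10^5 mm⁴ = 8.709×10^-7 m⁴
Effective length L_e = K·L = 2 × 2.54 = 5.080 m
P_cr = π²EI / L_e² = π² × 12.2×10⁹ × 8.709×10^-7 / 5.080² = 4.063×10^3 N
Factor of safety n = P_cr / P = 4.0633 / 2.55 = 1.59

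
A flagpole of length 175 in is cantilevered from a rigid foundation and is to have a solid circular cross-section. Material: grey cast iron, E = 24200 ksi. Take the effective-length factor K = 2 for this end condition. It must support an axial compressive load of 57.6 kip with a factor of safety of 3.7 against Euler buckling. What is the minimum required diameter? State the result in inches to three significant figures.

Required P_cr = n·P = 3.7 × 57.6 = 213.1 kip
L_e = K·L = 2 × 175 = 350.0 in
Required I = P_cr·L_e²/(π²E) = 2.131×10^5 × 350.0² / (π² × 2.42×10^7) = 109.3 in⁴
Solid circle: I = πd⁴/64  ⇒  d = (64I/π)^(1/4) = (64×109.3/π)^(1/4) = 6.87 in

d ≈ 6.87 in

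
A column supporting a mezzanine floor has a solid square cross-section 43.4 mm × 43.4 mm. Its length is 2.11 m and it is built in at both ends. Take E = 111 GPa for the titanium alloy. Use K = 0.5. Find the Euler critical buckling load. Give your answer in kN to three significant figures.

I = a⁴/12 = 43.4⁴/12 = 2.956×10^5 mm⁴
I = 2.956×10^5 mm⁴ = 2.956×10^-7 m⁴
Effective length L_e = K·L = 0.5 × 2.11 = 1.055 m
P_cr = π²EI / L_e² = π² × 111×10⁹ × 2.956×10^-7 / 1.055² = 2.910×10^5 N

P_cr ≈ 291 kN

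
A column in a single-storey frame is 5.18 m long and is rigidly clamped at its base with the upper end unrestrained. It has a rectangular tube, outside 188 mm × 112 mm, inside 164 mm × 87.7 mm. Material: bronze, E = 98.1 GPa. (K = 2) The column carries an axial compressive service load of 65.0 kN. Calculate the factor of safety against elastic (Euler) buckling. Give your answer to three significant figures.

n ≈ 1.78

Weak-axis I_min = (h_o·b_o³ − h_i·b_i³)/12 with b_o = 112, b_i = 87.70 mm (shorter outer/inner sides).
I_min = (188×112³ − 164.0×87.70³)/12 = 1.279×10^7 mm⁴
I = 1.279×10^7 mm⁴ = 1.279×10^-5 m⁴
Effective length L_e = K·L = 2 × 5.18 = 10.36 m
P_cr = π²EI / L_e² = π² × 98.1×10⁹ × 1.279×10^-5 / 10.36² = 1.154×10^5 N
Factor of safety n = P_cr / P = 115.40 / 65.0 = 1.78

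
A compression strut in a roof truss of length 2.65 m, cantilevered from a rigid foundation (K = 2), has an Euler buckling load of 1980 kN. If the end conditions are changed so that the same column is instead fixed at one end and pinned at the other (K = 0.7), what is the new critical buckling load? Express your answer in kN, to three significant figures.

P_cr ≈ 16200 kN

P_cr ∝ 1/K², so P_cr,new = P_cr,old × (K_old/K_new)² = 1980 × (2/0.7)²
= 1980 × 8.163 = 16200 kN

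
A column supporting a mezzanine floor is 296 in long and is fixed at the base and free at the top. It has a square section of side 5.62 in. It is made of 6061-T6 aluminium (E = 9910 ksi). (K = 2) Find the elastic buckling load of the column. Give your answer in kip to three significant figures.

P_cr ≈ 23.2 kip

I = a⁴/12 = 5.62⁴/12 = 83.13 in⁴
Effective length L_e = K·L = 2 × 296 = 592.0 in
P_cr = π²EI / L_e² = π² × 9910×10³ × 83.13 / 592.0² = 2.320×10^4 lb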